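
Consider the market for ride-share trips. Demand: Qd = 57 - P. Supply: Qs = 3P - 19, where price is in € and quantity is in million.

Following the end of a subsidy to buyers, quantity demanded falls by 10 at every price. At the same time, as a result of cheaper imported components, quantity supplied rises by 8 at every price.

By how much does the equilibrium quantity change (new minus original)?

Initially, 57 - P = 3P - 19, so 76 = 4P and P = 19, Q = 38.
With the change applied: demand Qd = 47 - P, supply Qs = 3P - 11.
Clearing the new market: 47 - P = 3P - 11, so P = 14.5 and Q = 32.5.
ΔQ = 32.5 − 38 = -5.5.

-5.5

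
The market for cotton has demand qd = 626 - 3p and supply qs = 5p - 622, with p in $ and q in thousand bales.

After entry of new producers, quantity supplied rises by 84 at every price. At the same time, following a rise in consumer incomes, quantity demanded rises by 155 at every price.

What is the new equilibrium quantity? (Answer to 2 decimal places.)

Before the shock: 626 - 3p = 5p - 622 ⇒ 1248 = 8p ⇒ p = 156, q = 158.
The shock moves the curves to qd = 781 - 3p and qs = 5p - 538.
Clearing the new market: 781 - 3p = 5p - 538, so p = 164.875 and q = 286.375.

286.38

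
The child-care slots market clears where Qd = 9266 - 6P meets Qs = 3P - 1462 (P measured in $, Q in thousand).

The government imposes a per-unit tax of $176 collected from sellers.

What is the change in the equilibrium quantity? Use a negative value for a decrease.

Initially, 9266 - 6P = 3P - 1462, so 10728 = 9P and P = 1192, Q = 2114.
Since sellers keep the price net of the tax, the effective supply curve becomes Qs = 3P - 1990.
New equilibrium: 9266 - 6P = 3P - 1990 ⇒ 11256 = 9P ⇒ P = 3752/3 ≈ 1250.6667, Q = 1762.
ΔQ = 1762 − 2114 = -352.

-352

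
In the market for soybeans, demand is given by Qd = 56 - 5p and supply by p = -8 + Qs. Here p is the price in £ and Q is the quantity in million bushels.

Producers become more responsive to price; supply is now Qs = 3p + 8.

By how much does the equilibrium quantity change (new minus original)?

Before the shock: 56 - 5p = p + 8 ⇒ 48 = 6p ⇒ p = 8, Q = 16.
With the change applied: demand Qd = 56 - 5p, supply Qs = 3p + 8.
Setting them equal: 56 - 5p = 3p + 8 → 48 = 8p, so p = 6 and Q = 26.
ΔQ = 26 − 16 = +10.

+10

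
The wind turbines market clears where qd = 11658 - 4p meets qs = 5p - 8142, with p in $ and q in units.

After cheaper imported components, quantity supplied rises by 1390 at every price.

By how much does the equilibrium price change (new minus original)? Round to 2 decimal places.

Before the shock: 11658 - 4p = 5p - 8142 ⇒ 19800 = 9p ⇒ p = 2200, q = 2858.
After the shift, demand is qd = 11658 - 4p and supply is qs = 5p - 6752.
Equate the new curves: 11658 - 4p = 5p - 6752, giving 18410 = 9p, p = 18410/9 ≈ 2045.5556, q = 31282/9 ≈ 3475.7778.
Δp = 2045.5556 − 2200 = -154.44.

-154.44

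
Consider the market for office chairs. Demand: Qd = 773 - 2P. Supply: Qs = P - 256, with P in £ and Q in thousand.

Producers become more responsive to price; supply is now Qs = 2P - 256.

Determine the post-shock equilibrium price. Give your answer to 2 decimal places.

Solve the original market: 773 - 2P = P - 256, hence P = 343 and Q = 87.
The new curves are Qd = 773 - 2P (demand) and Qs = 2P - 256 (supply).
New equilibrium: 773 - 2P = 2P - 256 ⇒ 1029 = 4P ⇒ P = 257.25, Q = 258.5.

257.25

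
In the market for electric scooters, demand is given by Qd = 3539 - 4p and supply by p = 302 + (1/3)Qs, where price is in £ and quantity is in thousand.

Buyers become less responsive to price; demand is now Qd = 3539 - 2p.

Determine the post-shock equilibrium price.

Before the shock: 3539 - 4p = 3p - 906 ⇒ 4445 = 7p ⇒ p = 635, Q = 999.
After the shift, demand is Qd = 3539 - 2p and supply is Qs = 3p - 906.
New equilibrium: 3539 - 2p = 3p - 906 ⇒ 4445 = 5p ⇒ p = 889, Q = 1761.

889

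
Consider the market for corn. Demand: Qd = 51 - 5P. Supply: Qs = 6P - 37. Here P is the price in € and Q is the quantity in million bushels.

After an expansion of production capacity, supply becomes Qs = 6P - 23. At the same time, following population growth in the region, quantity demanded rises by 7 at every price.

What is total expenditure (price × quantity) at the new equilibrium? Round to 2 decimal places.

Before the shock: 51 - 5P = 6P - 37 ⇒ 88 = 11P ⇒ P = 8, Q = 11.
The shock moves the curves to Qd = 58 - 5P and Qs = 6P - 23.
Clearing the new market: 58 - 5P = 6P - 23, so P = 81/11 ≈ 7.3636 and Q = 233/11 ≈ 21.1818.
New expenditure = 7.3636 × 21.1818 = 155.98.

155.98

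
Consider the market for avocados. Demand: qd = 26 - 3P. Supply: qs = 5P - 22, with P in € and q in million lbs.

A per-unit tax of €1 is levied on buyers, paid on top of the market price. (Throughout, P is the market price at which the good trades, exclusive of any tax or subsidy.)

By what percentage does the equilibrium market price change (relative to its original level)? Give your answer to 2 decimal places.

Initially, 26 - 3P = 5P - 22, so 48 = 8P and P = 6, q = 8.
Since buyers pay the price plus the tax, the effective demand curve becomes qd = 23 - 3P.
New equilibrium: 23 - 3P = 5P - 22 ⇒ 45 = 8P ⇒ P = 5.625, q = 6.125.
%ΔP = (5.625 − 6) / 6 × 100 = -6.25%.

-6.25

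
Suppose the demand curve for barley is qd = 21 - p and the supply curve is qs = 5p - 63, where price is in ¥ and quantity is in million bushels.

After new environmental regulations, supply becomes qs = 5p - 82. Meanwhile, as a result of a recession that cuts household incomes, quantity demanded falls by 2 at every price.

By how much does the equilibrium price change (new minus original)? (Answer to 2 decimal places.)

Before the shock: 21 - p = 5p - 63 ⇒ 84 = 6p ⇒ p = 14, q = 7.
After the shift, demand is qd = 19 - p and supply is qs = 5p - 82.
New equilibrium: 19 - p = 5p - 82 ⇒ 101 = 6p ⇒ p = 101/6 ≈ 16.8333, q = 13/6 ≈ 2.1667.
Δp = 16.8333 − 14 = +2.83.

+2.83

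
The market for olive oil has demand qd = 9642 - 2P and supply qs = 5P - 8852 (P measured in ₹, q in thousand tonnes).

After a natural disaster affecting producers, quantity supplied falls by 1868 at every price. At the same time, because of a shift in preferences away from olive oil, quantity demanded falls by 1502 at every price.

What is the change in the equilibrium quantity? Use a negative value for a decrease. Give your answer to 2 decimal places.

-1606.57

Solve the original market: 9642 - 2P = 5P - 8852, hence P = 2642 and q = 4358.
The new curves are qd = 8140 - 2P (demand) and qs = 5P - 10720 (supply).
Clearing the new market: 8140 - 2P = 5P - 10720, so P = 18860/7 ≈ 2694.2857 and q = 19260/7 ≈ 2751.4286.
Δq = 2751.4286 − 4358 = -1606.57.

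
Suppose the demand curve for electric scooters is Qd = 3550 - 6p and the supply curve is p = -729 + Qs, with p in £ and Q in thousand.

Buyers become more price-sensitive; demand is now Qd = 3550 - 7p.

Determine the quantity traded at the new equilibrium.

Before the shock: 3550 - 6p = p + 729 ⇒ 2821 = 7p ⇒ p = 403, Q = 1132.
With the change applied: demand Qd = 3550 - 7p, supply Qs = p + 729.
Setting them equal: 3550 - 7p = p + 729 → 2821 = 8p, so p = 352.625 and Q = 1081.625.

1081.625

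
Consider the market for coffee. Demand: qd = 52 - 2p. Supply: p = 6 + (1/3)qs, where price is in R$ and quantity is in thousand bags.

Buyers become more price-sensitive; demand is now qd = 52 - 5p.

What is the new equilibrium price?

Original equilibrium: 52 - 2p = 3p - 18 gives 70 = 5p, so p = 14 and q = 24.
The new curves are qd = 52 - 5p (demand) and qs = 3p - 18 (supply).
Setting them equal: 52 - 5p = 3p - 18 → 70 = 8p, so p = 8.75 and q = 8.25.

8.75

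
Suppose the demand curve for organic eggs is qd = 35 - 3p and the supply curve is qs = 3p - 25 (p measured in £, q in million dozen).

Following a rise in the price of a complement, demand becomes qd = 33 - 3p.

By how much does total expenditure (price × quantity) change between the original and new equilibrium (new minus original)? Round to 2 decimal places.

-11.33

Initially, 35 - 3p = 3p - 25, so 60 = 6p and p = 10, q = 5.
The shock moves the curves to qd = 33 - 3p and qs = 3p - 25.
New equilibrium: 33 - 3p = 3p - 25 ⇒ 58 = 6p ⇒ p = 29/3 ≈ 9.6667, q = 4.
Expenditure moves from 10×5 = 50 to 9.6667×4 = 38.6667; change = -11.33.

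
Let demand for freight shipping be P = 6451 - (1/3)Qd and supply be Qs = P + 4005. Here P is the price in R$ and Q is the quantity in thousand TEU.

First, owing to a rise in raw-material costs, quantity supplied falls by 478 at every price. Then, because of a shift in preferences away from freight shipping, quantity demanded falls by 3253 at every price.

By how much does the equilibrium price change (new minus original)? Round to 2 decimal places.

-693.75

Before the shock: 19353 - 3P = P + 4005 ⇒ 15348 = 4P ⇒ P = 3837, Q = 7842.
After the shift, demand is Qd = 16100 - 3P and supply is Qs = P + 3527.
Setting them equal: 16100 - 3P = P + 3527 → 12573 = 4P, so P = 3143.25 and Q = 6670.25.
ΔP = 3143.25 − 3837 = -693.75.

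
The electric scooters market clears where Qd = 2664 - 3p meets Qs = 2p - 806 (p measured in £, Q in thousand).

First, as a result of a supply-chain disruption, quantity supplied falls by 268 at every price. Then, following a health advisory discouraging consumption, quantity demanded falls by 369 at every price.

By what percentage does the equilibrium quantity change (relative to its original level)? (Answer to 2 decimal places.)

-52.99

Initially, 2664 - 3p = 2p - 806, so 3470 = 5p and p = 694, Q = 582.
The new curves are Qd = 2295 - 3p (demand) and Qs = 2p - 1074 (supply).
Equate the new curves: 2295 - 3p = 2p - 1074, giving 3369 = 5p, p = 673.8, Q = 273.6.
%ΔQ = (273.6 − 582) / 582 × 100 = -52.99%.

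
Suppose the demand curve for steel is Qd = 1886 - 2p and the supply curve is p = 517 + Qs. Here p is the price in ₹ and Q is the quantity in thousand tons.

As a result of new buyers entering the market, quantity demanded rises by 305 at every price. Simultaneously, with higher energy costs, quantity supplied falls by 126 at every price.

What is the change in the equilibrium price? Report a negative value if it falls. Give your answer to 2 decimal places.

Original equilibrium: 1886 - 2p = p - 517 gives 2403 = 3p, so p = 801 and Q = 284.
The shock moves the curves to Qd = 2191 - 2p and Qs = p - 643.
Setting them equal: 2191 - 2p = p - 643 → 2834 = 3p, so p = 2834/3 ≈ 944.6667 and Q = 905/3 ≈ 301.6667.
Δp = 944.6667 − 801 = +143.67.

+143.67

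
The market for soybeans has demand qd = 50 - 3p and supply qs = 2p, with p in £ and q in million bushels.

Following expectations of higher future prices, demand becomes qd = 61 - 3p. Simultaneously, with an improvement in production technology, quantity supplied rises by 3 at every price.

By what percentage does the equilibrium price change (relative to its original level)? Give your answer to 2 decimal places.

+16.00

Initially, 50 - 3p = 2p, so 50 = 5p and p = 10, q = 20.
The new curves are qd = 61 - 3p (demand) and qs = 2p + 3 (supply).
Equate the new curves: 61 - 3p = 2p + 3, giving 58 = 5p, p = 11.6, q = 26.2.
%Δp = (11.6 − 10) / 10 × 100 = +16.00%.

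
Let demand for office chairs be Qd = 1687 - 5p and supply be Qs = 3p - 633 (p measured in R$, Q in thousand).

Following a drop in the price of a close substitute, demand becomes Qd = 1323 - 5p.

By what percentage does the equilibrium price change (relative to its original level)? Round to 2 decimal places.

Initially, 1687 - 5p = 3p - 633, so 2320 = 8p and p = 290, Q = 237.
With the change applied: demand Qd = 1323 - 5p, supply Qs = 3p - 633.
Setting them equal: 1323 - 5p = 3p - 633 → 1956 = 8p, so p = 244.5 and Q = 100.5.
%Δp = (244.5 − 290) / 290 × 100 = -15.69%.

-15.69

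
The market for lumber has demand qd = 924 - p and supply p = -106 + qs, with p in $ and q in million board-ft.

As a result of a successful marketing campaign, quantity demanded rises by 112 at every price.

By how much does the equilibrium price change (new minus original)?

Initially, 924 - p = p + 106, so 818 = 2p and p = 409, q = 515.
The shock moves the curves to qd = 1036 - p and qs = p + 106.
Setting them equal: 1036 - p = p + 106 → 930 = 2p, so p = 465 and q = 571.
Δp = 465 − 409 = +56.

+56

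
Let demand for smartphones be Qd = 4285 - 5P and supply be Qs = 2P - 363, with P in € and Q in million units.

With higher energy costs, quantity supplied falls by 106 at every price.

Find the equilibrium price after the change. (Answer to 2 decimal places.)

679.14

Before the shock: 4285 - 5P = 2P - 363 ⇒ 4648 = 7P ⇒ P = 664, Q = 965.
After the shift, demand is Qd = 4285 - 5P and supply is Qs = 2P - 469.
Clearing the new market: 4285 - 5P = 2P - 469, so P = 4754/7 ≈ 679.1429 and Q = 6225/7 ≈ 889.2857.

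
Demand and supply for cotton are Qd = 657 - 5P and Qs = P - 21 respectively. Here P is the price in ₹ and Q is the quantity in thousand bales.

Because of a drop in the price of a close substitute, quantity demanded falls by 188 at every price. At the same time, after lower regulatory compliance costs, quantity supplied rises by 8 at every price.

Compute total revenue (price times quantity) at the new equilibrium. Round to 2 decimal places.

5409.11

Before the shock: 657 - 5P = P - 21 ⇒ 678 = 6P ⇒ P = 113, Q = 92.
The shock moves the curves to Qd = 469 - 5P and Qs = P - 13.
Clearing the new market: 469 - 5P = P - 13, so P = 241/3 ≈ 80.3333 and Q = 202/3 ≈ 67.3333.
New expenditure = 80.3333 × 67.3333 = 5409.11.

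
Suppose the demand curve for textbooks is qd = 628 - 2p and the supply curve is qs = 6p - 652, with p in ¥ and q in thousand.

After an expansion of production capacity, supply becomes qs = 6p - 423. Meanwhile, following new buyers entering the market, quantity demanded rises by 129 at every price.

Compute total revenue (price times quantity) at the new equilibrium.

68145

Solve the original market: 628 - 2p = 6p - 652, hence p = 160 and q = 308.
The new curves are qd = 757 - 2p (demand) and qs = 6p - 423 (supply).
Equate the new curves: 757 - 2p = 6p - 423, giving 1180 = 8p, p = 147.5, q = 462.
New expenditure = 147.5 × 462 = 68145.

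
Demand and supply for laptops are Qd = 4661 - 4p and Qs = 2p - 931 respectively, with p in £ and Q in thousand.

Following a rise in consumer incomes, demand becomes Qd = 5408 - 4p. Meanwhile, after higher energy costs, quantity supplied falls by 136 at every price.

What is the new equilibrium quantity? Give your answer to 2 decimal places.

Solve the original market: 4661 - 4p = 2p - 931, hence p = 932 and Q = 933.
The new curves are Qd = 5408 - 4p (demand) and Qs = 2p - 1067 (supply).
Clearing the new market: 5408 - 4p = 2p - 1067, so p = 6475/6 ≈ 1079.1667 and Q = 3274/3 ≈ 1091.3333.

1091.33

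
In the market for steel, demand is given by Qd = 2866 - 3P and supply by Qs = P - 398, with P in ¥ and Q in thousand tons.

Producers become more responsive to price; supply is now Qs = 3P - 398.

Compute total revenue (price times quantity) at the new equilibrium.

Before the shock: 2866 - 3P = P - 398 ⇒ 3264 = 4P ⇒ P = 816, Q = 418.
After the shift, demand is Qd = 2866 - 3P and supply is Qs = 3P - 398.
Clearing the new market: 2866 - 3P = 3P - 398, so P = 544 and Q = 1234.
New expenditure = 544 × 1234 = 671296.

671296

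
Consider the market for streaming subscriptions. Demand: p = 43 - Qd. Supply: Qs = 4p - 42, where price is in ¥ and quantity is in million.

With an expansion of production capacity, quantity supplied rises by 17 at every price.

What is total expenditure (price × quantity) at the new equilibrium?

Solve the original market: 43 - p = 4p - 42, hence p = 17 and Q = 26.
The shock moves the curves to Qd = 43 - p and Qs = 4p - 25.
Setting them equal: 43 - p = 4p - 25 → 68 = 5p, so p = 13.6 and Q = 29.4.
New expenditure = 13.6 × 29.4 = 399.84.

399.84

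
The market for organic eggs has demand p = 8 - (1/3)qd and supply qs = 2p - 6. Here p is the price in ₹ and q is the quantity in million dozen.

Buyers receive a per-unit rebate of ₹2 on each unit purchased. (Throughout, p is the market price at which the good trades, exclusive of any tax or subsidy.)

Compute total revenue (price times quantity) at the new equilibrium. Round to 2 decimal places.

Initially, 24 - 3p = 2p - 6, so 30 = 5p and p = 6, q = 6.
Since buyers' out-of-pocket price is the market price minus the rebate, the effective demand curve becomes qd = 30 - 3p.
Clearing the new market: 30 - 3p = 2p - 6, so p = 7.2 and q = 8.4.
New expenditure = 7.2 × 8.4 = 60.48.

60.48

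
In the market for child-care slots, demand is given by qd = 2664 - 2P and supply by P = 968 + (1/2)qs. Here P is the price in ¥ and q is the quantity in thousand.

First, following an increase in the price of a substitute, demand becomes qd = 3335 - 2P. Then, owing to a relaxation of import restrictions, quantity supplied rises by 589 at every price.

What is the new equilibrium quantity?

994

Before the shock: 2664 - 2P = 2P - 1936 ⇒ 4600 = 4P ⇒ P = 1150, q = 364.
The shock moves the curves to qd = 3335 - 2P and qs = 2P - 1347.
New equilibrium: 3335 - 2P = 2P - 1347 ⇒ 4682 = 4P ⇒ P = 1170.5, q = 994.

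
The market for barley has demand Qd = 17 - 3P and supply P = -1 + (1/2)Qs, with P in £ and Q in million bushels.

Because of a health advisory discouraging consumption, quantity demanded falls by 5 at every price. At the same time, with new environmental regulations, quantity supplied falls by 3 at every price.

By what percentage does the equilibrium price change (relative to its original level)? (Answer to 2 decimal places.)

Solve the original market: 17 - 3P = 2P + 2, hence P = 3 and Q = 8.
The new curves are Qd = 12 - 3P (demand) and Qs = 2P - 1 (supply).
New equilibrium: 12 - 3P = 2P - 1 ⇒ 13 = 5P ⇒ P = 2.6, Q = 4.2.
%ΔP = (2.6 − 3) / 3 × 100 = -13.33%.

-13.33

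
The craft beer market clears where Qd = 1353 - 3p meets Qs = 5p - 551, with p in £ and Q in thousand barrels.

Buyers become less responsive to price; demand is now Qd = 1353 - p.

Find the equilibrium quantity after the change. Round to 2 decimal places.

1035.67

Before the shock: 1353 - 3p = 5p - 551 ⇒ 1904 = 8p ⇒ p = 238, Q = 639.
The new curves are Qd = 1353 - p (demand) and Qs = 5p - 551 (supply).
Setting them equal: 1353 - p = 5p - 551 → 1904 = 6p, so p = 952/3 ≈ 317.3333 and Q = 3107/3 ≈ 1035.6667.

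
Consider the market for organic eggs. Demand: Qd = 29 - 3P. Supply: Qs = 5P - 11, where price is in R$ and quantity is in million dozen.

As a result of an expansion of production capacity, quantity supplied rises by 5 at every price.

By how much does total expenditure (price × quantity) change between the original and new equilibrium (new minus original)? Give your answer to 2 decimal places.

-0.55

Initially, 29 - 3P = 5P - 11, so 40 = 8P and P = 5, Q = 14.
The new curves are Qd = 29 - 3P (demand) and Qs = 5P - 6 (supply).
Setting them equal: 29 - 3P = 5P - 6 → 35 = 8P, so P = 4.375 and Q = 15.875.
Expenditure moves from 5×14 = 70 to 4.375×15.875 = 69.453125; change = -0.55.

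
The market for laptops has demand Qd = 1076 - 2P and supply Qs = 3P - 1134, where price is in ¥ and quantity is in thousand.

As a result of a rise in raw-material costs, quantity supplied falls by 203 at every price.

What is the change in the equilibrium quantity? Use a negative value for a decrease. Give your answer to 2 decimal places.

-81.20

Before the shock: 1076 - 2P = 3P - 1134 ⇒ 2210 = 5P ⇒ P = 442, Q = 192.
With the change applied: demand Qd = 1076 - 2P, supply Qs = 3P - 1337.
Clearing the new market: 1076 - 2P = 3P - 1337, so P = 482.6 and Q = 110.8.
ΔQ = 110.8 − 192 = -81.20.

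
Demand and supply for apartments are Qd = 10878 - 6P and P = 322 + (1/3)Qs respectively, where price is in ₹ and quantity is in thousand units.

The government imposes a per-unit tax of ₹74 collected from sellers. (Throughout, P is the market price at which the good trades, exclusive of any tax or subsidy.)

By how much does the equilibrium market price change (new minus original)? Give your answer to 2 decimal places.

+24.67

Solve the original market: 10878 - 6P = 3P - 966, hence P = 1316 and Q = 2982.
Since sellers keep the price net of the tax, the effective supply curve becomes Qs = 3P - 1188.
Equate the new curves: 10878 - 6P = 3P - 1188, giving 12066 = 9P, P = 4022/3 ≈ 1340.6667, Q = 2834.
ΔP = 1340.6667 − 1316 = +24.67.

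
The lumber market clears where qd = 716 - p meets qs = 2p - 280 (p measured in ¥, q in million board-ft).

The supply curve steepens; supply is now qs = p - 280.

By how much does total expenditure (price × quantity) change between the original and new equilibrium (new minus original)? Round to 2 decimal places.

-18924.00

Original equilibrium: 716 - p = 2p - 280 gives 996 = 3p, so p = 332 and q = 384.
After the shift, demand is qd = 716 - p and supply is qs = p - 280.
Setting them equal: 716 - p = p - 280 → 996 = 2p, so p = 498 and q = 218.
Expenditure moves from 332×384 = 127488 to 498×218 = 108564; change = -18924.00.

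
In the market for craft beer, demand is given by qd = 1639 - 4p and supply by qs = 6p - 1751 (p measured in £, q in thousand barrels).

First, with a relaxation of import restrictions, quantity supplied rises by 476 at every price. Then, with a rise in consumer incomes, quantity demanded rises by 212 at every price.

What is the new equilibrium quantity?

600.6

Initially, 1639 - 4p = 6p - 1751, so 3390 = 10p and p = 339, q = 283.
The shock moves the curves to qd = 1851 - 4p and qs = 6p - 1275.
Equate the new curves: 1851 - 4p = 6p - 1275, giving 3126 = 10p, p = 312.6, q = 600.6.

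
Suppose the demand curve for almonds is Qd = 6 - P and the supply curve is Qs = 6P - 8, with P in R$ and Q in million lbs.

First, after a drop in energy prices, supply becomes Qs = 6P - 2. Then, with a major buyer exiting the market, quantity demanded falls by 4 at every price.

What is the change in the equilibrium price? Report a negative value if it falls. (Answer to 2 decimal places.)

Solve the original market: 6 - P = 6P - 8, hence P = 2 and Q = 4.
After the shift, demand is Qd = 2 - P and supply is Qs = 6P - 2.
New equilibrium: 2 - P = 6P - 2 ⇒ 4 = 7P ⇒ P = 4/7 ≈ 0.5714, Q = 10/7 ≈ 1.4286.
ΔP = 0.5714 − 2 = -1.43.

-1.43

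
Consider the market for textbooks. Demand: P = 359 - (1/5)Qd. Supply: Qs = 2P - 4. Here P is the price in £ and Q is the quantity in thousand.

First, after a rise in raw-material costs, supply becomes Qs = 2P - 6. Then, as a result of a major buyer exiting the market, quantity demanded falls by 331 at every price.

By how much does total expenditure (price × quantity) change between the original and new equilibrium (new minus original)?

-44130

Original equilibrium: 1795 - 5P = 2P - 4 gives 1799 = 7P, so P = 257 and Q = 510.
After the shift, demand is Qd = 1464 - 5P and supply is Qs = 2P - 6.
New equilibrium: 1464 - 5P = 2P - 6 ⇒ 1470 = 7P ⇒ P = 210, Q = 414.
Expenditure moves from 257×510 = 131070 to 210×414 = 86940; change = -44130.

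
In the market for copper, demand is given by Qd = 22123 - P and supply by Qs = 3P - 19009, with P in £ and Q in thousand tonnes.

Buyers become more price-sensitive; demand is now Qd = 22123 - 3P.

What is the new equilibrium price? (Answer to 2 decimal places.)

Initially, 22123 - P = 3P - 19009, so 41132 = 4P and P = 10283, Q = 11840.
With the change applied: demand Qd = 22123 - 3P, supply Qs = 3P - 19009.
New equilibrium: 22123 - 3P = 3P - 19009 ⇒ 41132 = 6P ⇒ P = 20566/3 ≈ 6855.3333, Q = 1557.

6855.33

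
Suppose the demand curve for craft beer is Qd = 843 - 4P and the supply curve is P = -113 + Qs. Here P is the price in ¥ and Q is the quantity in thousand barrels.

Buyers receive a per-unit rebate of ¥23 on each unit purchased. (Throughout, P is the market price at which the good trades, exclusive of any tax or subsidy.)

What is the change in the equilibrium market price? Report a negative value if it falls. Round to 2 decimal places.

+18.40

Solve the original market: 843 - 4P = P + 113, hence P = 146 and Q = 259.
Since buyers' out-of-pocket price is the market price minus the rebate, the effective demand curve becomes Qd = 935 - 4P.
New equilibrium: 935 - 4P = P + 113 ⇒ 822 = 5P ⇒ P = 164.4, Q = 277.4.
ΔP = 164.4 − 146 = +18.40.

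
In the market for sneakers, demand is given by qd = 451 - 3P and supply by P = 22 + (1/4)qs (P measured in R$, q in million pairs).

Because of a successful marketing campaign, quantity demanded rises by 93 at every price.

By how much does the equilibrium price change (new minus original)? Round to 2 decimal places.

+13.29

Original equilibrium: 451 - 3P = 4P - 88 gives 539 = 7P, so P = 77 and q = 220.
With the change applied: demand qd = 544 - 3P, supply qs = 4P - 88.
New equilibrium: 544 - 3P = 4P - 88 ⇒ 632 = 7P ⇒ P = 632/7 ≈ 90.2857, q = 1912/7 ≈ 273.1429.
ΔP = 90.2857 − 77 = +13.29.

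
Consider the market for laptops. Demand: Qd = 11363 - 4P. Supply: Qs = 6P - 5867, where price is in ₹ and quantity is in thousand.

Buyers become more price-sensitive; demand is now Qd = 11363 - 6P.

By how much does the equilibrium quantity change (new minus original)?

Initially, 11363 - 4P = 6P - 5867, so 17230 = 10P and P = 1723, Q = 4471.
After the shift, demand is Qd = 11363 - 6P and supply is Qs = 6P - 5867.
Clearing the new market: 11363 - 6P = 6P - 5867, so P = 8615/6 ≈ 1435.8333 and Q = 2748.
ΔQ = 2748 − 4471 = -1723.

-1723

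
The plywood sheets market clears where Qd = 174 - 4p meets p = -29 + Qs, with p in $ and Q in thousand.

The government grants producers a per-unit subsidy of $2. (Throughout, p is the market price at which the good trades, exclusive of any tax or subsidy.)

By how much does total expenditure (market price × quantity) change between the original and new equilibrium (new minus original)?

Solve the original market: 174 - 4p = p + 29, hence p = 29 and Q = 58.
Since sellers receive the price plus the subsidy, the effective supply curve becomes Qs = p + 31.
New equilibrium: 174 - 4p = p + 31 ⇒ 143 = 5p ⇒ p = 28.6, Q = 59.6.
Expenditure moves from 29×58 = 1682 to 28.6×59.6 = 1704.56; change = +22.56.

+22.56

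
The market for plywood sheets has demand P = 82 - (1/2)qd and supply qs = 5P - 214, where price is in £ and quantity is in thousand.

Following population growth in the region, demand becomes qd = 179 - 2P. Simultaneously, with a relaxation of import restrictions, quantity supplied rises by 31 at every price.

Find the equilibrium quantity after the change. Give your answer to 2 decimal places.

Initially, 164 - 2P = 5P - 214, so 378 = 7P and P = 54, q = 56.
After the shift, demand is qd = 179 - 2P and supply is qs = 5P - 183.
New equilibrium: 179 - 2P = 5P - 183 ⇒ 362 = 7P ⇒ P = 362/7 ≈ 51.7143, q = 529/7 ≈ 75.5714.

75.57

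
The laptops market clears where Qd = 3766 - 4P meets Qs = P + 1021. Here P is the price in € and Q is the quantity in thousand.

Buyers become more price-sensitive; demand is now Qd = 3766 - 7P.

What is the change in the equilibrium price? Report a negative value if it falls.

Initially, 3766 - 4P = P + 1021, so 2745 = 5P and P = 549, Q = 1570.
The shock moves the curves to Qd = 3766 - 7P and Qs = P + 1021.
Equate the new curves: 3766 - 7P = P + 1021, giving 2745 = 8P, P = 343.125, Q = 1364.125.
ΔP = 343.125 − 549 = -205.875.

-205.875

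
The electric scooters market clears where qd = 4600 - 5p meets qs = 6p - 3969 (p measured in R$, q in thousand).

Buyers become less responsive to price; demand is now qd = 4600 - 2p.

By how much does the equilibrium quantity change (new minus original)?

Initially, 4600 - 5p = 6p - 3969, so 8569 = 11p and p = 779, q = 705.
With the change applied: demand qd = 4600 - 2p, supply qs = 6p - 3969.
Clearing the new market: 4600 - 2p = 6p - 3969, so p = 1071.125 and q = 2457.75.
Δq = 2457.75 − 705 = +1752.75.

+1752.75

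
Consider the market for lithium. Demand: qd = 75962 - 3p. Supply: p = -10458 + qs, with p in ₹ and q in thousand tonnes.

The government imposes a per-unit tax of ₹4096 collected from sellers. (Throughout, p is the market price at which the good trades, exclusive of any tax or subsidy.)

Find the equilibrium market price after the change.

17400

Initially, 75962 - 3p = p + 10458, so 65504 = 4p and p = 16376, q = 26834.
Since sellers keep the price net of the tax, the effective supply curve becomes qs = p + 6362.
Equate the new curves: 75962 - 3p = p + 6362, giving 69600 = 4p, p = 17400, q = 23762.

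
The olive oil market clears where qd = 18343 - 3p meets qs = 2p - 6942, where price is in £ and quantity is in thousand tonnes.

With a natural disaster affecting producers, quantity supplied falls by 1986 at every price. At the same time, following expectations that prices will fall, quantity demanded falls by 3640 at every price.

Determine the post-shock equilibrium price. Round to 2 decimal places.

Original equilibrium: 18343 - 3p = 2p - 6942 gives 25285 = 5p, so p = 5057 and q = 3172.
With the change applied: demand qd = 14703 - 3p, supply qs = 2p - 8928.
Equate the new curves: 14703 - 3p = 2p - 8928, giving 23631 = 5p, p = 4726.2, q = 524.4.

4726.20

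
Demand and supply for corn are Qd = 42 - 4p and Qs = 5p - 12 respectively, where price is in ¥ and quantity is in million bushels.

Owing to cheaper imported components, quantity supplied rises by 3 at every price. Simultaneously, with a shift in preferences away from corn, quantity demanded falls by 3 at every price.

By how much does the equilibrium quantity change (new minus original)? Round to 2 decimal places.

Before the shock: 42 - 4p = 5p - 12 ⇒ 54 = 9p ⇒ p = 6, Q = 18.
The new curves are Qd = 39 - 4p (demand) and Qs = 5p - 9 (supply).
Clearing the new market: 39 - 4p = 5p - 9, so p = 16/3 ≈ 5.3333 and Q = 53/3 ≈ 17.6667.
ΔQ = 17.6667 − 18 = -0.33.

-0.33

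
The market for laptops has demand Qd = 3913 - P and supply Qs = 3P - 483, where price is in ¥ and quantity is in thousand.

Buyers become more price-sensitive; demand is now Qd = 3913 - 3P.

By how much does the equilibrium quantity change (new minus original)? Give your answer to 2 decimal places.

-1099.00

Solve the original market: 3913 - P = 3P - 483, hence P = 1099 and Q = 2814.
The new curves are Qd = 3913 - 3P (demand) and Qs = 3P - 483 (supply).
New equilibrium: 3913 - 3P = 3P - 483 ⇒ 4396 = 6P ⇒ P = 2198/3 ≈ 732.6667, Q = 1715.
ΔQ = 1715 − 2814 = -1099.00.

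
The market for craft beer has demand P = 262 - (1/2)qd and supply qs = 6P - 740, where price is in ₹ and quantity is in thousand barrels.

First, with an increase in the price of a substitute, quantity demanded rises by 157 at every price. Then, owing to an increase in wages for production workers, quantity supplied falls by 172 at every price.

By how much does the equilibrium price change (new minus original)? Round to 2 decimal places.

+41.13

Initially, 524 - 2P = 6P - 740, so 1264 = 8P and P = 158, q = 208.
The shock moves the curves to qd = 681 - 2P and qs = 6P - 912.
Clearing the new market: 681 - 2P = 6P - 912, so P = 199.125 and q = 282.75.
ΔP = 199.125 − 158 = +41.13.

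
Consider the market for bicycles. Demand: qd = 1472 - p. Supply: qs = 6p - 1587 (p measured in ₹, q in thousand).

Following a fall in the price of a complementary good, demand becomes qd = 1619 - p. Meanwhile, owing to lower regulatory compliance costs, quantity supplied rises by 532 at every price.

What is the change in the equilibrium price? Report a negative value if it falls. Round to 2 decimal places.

Before the shock: 1472 - p = 6p - 1587 ⇒ 3059 = 7p ⇒ p = 437, q = 1035.
The shock moves the curves to qd = 1619 - p and qs = 6p - 1055.
Setting them equal: 1619 - p = 6p - 1055 → 2674 = 7p, so p = 382 and q = 1237.
Δp = 382 − 437 = -55.00.

-55.00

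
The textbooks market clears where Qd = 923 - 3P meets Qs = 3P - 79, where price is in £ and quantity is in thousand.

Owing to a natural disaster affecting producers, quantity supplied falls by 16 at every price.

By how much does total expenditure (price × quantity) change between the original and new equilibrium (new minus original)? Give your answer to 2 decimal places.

Solve the original market: 923 - 3P = 3P - 79, hence P = 167 and Q = 422.
With the change applied: demand Qd = 923 - 3P, supply Qs = 3P - 95.
Setting them equal: 923 - 3P = 3P - 95 → 1018 = 6P, so P = 509/3 ≈ 169.6667 and Q = 414.
Expenditure moves from 167×422 = 70474 to 169.6667×414 = 70242; change = -232.00.

-232.00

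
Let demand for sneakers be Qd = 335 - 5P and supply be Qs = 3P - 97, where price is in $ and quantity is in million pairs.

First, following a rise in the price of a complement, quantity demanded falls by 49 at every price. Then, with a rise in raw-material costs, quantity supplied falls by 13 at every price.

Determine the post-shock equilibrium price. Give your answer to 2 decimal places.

Before the shock: 335 - 5P = 3P - 97 ⇒ 432 = 8P ⇒ P = 54, Q = 65.
The new curves are Qd = 286 - 5P (demand) and Qs = 3P - 110 (supply).
New equilibrium: 286 - 5P = 3P - 110 ⇒ 396 = 8P ⇒ P = 49.5, Q = 38.5.

49.50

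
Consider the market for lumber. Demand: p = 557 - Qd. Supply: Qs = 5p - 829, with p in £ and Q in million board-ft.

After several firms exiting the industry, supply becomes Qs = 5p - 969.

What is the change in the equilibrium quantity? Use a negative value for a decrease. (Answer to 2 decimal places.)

-23.33

Before the shock: 557 - p = 5p - 829 ⇒ 1386 = 6p ⇒ p = 231, Q = 326.
The new curves are Qd = 557 - p (demand) and Qs = 5p - 969 (supply).
Setting them equal: 557 - p = 5p - 969 → 1526 = 6p, so p = 763/3 ≈ 254.3333 and Q = 908/3 ≈ 302.6667.
ΔQ = 302.6667 − 326 = -23.33.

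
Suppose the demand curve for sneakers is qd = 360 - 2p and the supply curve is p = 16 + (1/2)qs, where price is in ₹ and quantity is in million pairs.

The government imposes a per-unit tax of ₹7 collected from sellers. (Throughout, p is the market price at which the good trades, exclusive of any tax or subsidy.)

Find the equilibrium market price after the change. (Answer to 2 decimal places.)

Solve the original market: 360 - 2p = 2p - 32, hence p = 98 and q = 164.
Since sellers keep the price net of the tax, the effective supply curve becomes qs = 2p - 46.
Setting them equal: 360 - 2p = 2p - 46 → 406 = 4p, so p = 101.5 and q = 157.

101.50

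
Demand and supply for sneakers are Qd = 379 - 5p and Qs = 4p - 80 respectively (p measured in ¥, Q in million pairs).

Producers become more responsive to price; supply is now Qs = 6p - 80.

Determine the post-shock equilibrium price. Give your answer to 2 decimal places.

Original equilibrium: 379 - 5p = 4p - 80 gives 459 = 9p, so p = 51 and Q = 124.
With the change applied: demand Qd = 379 - 5p, supply Qs = 6p - 80.
New equilibrium: 379 - 5p = 6p - 80 ⇒ 459 = 11p ⇒ p = 459/11 ≈ 41.7273, Q = 1874/11 ≈ 170.3636.

41.73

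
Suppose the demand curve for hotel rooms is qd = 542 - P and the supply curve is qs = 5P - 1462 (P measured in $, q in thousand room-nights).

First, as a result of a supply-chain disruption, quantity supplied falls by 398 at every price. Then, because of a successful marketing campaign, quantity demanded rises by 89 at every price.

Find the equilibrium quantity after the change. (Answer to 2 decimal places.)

Solve the original market: 542 - P = 5P - 1462, hence P = 334 and q = 208.
The shock moves the curves to qd = 631 - P and qs = 5P - 1860.
Equate the new curves: 631 - P = 5P - 1860, giving 2491 = 6P, P = 2491/6 ≈ 415.1667, q = 1295/6 ≈ 215.8333.

215.83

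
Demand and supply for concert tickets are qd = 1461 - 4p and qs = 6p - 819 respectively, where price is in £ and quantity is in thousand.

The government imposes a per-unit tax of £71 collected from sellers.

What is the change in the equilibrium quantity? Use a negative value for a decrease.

-170.4

Before the shock: 1461 - 4p = 6p - 819 ⇒ 2280 = 10p ⇒ p = 228, q = 549.
Since sellers keep the price net of the tax, the effective supply curve becomes qs = 6p - 1245.
New equilibrium: 1461 - 4p = 6p - 1245 ⇒ 2706 = 10p ⇒ p = 270.6, q = 378.6.
Δq = 378.6 − 549 = -170.4.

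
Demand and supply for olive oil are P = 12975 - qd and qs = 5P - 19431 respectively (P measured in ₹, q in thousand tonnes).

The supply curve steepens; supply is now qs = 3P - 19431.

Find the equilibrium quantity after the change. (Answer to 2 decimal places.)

4873.50

Before the shock: 12975 - P = 5P - 19431 ⇒ 32406 = 6P ⇒ P = 5401, q = 7574.
The new curves are qd = 12975 - P (demand) and qs = 3P - 19431 (supply).
Equate the new curves: 12975 - P = 3P - 19431, giving 32406 = 4P, P = 8101.5, q = 4873.5.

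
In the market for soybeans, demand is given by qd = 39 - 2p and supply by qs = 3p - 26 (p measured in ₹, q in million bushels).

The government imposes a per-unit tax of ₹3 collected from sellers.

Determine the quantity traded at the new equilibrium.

9.4

Before the shock: 39 - 2p = 3p - 26 ⇒ 65 = 5p ⇒ p = 13, q = 13.
Since sellers keep the price net of the tax, the effective supply curve becomes qs = 3p - 35.
Equate the new curves: 39 - 2p = 3p - 35, giving 74 = 5p, p = 14.8, q = 9.4.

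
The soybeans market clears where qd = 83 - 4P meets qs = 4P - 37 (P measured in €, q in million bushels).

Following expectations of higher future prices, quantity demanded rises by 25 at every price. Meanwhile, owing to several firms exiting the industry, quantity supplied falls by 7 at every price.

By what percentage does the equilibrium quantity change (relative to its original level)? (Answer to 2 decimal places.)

Solve the original market: 83 - 4P = 4P - 37, hence P = 15 and q = 23.
After the shift, demand is qd = 108 - 4P and supply is qs = 4P - 44.
Equate the new curves: 108 - 4P = 4P - 44, giving 152 = 8P, P = 19, q = 32.
%Δq = (32 − 23) / 23 × 100 = +39.13%.

+39.13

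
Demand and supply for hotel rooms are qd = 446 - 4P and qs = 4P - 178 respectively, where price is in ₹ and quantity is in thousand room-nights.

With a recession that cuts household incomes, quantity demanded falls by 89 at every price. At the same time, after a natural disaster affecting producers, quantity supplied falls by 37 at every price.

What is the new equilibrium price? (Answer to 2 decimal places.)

71.50

Initially, 446 - 4P = 4P - 178, so 624 = 8P and P = 78, q = 134.
After the shift, demand is qd = 357 - 4P and supply is qs = 4P - 215.
Clearing the new market: 357 - 4P = 4P - 215, so P = 71.5 and q = 71.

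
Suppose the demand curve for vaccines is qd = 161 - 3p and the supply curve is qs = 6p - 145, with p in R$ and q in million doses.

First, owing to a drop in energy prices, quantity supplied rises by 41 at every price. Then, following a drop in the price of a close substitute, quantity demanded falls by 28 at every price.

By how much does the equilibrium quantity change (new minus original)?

Solve the original market: 161 - 3p = 6p - 145, hence p = 34 and q = 59.
After the shift, demand is qd = 133 - 3p and supply is qs = 6p - 104.
Clearing the new market: 133 - 3p = 6p - 104, so p = 79/3 ≈ 26.3333 and q = 54.
Δq = 54 − 59 = -5.

-5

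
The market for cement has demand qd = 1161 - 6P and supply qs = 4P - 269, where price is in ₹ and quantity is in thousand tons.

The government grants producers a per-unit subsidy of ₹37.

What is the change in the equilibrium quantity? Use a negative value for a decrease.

+88.8

Original equilibrium: 1161 - 6P = 4P - 269 gives 1430 = 10P, so P = 143 and q = 303.
Since sellers receive the price plus the subsidy, the effective supply curve becomes qs = 4P - 121.
Clearing the new market: 1161 - 6P = 4P - 121, so P = 128.2 and q = 391.8.
Δq = 391.8 − 303 = +88.8.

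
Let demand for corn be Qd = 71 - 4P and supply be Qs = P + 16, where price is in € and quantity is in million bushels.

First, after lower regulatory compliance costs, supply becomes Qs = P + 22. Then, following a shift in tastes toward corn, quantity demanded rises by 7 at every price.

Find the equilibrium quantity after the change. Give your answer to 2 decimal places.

Before the shock: 71 - 4P = P + 16 ⇒ 55 = 5P ⇒ P = 11, Q = 27.
After the shift, demand is Qd = 78 - 4P and supply is Qs = P + 22.
Equate the new curves: 78 - 4P = P + 22, giving 56 = 5P, P = 11.2, Q = 33.2.

33.20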